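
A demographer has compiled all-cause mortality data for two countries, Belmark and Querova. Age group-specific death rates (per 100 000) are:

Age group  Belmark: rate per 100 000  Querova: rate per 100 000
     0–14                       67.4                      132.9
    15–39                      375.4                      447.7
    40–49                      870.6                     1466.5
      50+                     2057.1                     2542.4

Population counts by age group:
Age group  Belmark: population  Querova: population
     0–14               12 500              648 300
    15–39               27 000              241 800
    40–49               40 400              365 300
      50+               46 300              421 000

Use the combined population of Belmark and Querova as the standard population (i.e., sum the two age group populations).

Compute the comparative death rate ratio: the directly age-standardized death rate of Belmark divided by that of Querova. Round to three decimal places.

0.733

Combined standard total = 1 802 600; weights = 0.3666, 0.1491, 0.2251, 0.2592.
Belmark: 0.3666×67.4 + 0.1491×375.4 + 0.2251×870.6 + 0.2592×2057.1 = 809.9027 per 100 000.
Querova: 0.3666×132.9 + 0.1491×447.7 + 0.2251×1466.5 + 0.2592×2542.4 = 1104.6181 per 100 000.
Ratio = 809.9027 ÷ 1104.6181 = 0.73320.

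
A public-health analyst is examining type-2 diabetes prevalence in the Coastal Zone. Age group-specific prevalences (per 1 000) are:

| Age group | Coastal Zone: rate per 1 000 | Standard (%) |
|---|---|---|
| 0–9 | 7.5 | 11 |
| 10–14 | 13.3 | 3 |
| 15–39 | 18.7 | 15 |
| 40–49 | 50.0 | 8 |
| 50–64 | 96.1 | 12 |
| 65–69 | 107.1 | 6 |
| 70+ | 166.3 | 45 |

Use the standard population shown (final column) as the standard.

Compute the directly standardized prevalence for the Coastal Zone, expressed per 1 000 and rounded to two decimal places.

Standard weights: 0.11, 0.03, 0.15, 0.08, 0.12, 0.06, 0.45.
Standardized rate: 0.1100×7.5 + 0.0300×13.3 + 0.1500×18.7 + 0.0800×50.0 + 0.1200×96.1 + 0.0600×107.1 + 0.4500×166.3 = 100.8220 per 1 000.

100.82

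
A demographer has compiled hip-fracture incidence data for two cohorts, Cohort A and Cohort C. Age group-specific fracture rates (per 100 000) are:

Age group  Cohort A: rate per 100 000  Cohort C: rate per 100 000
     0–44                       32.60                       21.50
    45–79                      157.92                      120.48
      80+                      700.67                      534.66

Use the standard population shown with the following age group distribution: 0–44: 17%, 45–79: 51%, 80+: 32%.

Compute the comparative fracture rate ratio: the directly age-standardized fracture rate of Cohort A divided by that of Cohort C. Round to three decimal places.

1.314

Standard weights: 0.17, 0.51, 0.32.
Cohort A: 0.1700×32.60 + 0.5100×157.92 + 0.3200×700.67 = 310.2956 per 100 000.
Cohort C: 0.1700×21.50 + 0.5100×120.48 + 0.3200×534.66 = 236.1910 per 100 000.
Ratio = 310.2956 ÷ 236.1910 = 1.31375.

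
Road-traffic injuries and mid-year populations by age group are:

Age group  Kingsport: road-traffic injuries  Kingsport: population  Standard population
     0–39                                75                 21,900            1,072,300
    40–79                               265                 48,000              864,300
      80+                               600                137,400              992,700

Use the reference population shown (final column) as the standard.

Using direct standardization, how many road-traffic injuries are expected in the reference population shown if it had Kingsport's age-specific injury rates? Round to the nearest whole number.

12779

Age-specific rates per 100,000 for Kingsport: 342.47, 552.08, 436.68.
Expected road-traffic injuries = Σ (standard pop × age-specific rate ÷ 100,000)
= 1,072,300×342.47/100,000 + 864,300×552.08/100,000 + 992,700×436.68/100,000
= 3672.26 + 4771.66 + 4334.93 = 12778.85.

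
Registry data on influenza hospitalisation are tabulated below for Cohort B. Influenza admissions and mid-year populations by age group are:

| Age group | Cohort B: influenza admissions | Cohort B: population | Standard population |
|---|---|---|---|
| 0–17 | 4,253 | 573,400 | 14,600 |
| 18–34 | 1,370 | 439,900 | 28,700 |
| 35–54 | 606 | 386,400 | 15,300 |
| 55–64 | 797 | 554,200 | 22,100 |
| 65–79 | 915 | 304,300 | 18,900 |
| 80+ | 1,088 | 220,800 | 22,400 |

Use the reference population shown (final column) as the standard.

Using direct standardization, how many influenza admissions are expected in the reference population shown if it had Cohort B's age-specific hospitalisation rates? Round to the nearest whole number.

Age-specific rates per 100,000 for Cohort B: 741.72, 311.43, 156.83, 143.81, 300.69, 492.75.
Expected influenza admissions = Σ (standard pop × age-specific rate ÷ 100,000)
= 14,600×741.72/100,000 + 28,700×311.43/100,000 + 15,300×156.83/100,000 + 22,100×143.81/100,000 + 18,900×300.69/100,000 + 22,400×492.75/100,000
= 108.29 + 89.38 + 24.00 + 31.78 + 56.83 + 110.38 = 420.66.

421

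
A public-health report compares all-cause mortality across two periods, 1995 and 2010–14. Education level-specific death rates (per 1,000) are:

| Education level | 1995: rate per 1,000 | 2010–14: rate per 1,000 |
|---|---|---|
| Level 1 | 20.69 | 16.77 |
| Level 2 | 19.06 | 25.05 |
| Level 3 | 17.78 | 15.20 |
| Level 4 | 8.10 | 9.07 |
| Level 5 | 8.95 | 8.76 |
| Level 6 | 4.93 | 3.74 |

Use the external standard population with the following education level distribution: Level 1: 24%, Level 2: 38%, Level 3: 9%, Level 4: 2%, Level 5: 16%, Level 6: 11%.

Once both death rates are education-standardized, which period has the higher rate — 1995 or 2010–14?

2010–14

Standard weights: 0.24, 0.38, 0.09, 0.02, 0.16, 0.11.
1995: 0.2400×20.69 + 0.3800×19.06 + 0.0900×17.78 + 0.0200×8.10 + 0.1600×8.95 + 0.1100×4.93 = 15.9449 per 1,000.
2010–14: 0.2400×16.77 + 0.3800×25.05 + 0.0900×15.20 + 0.0200×9.07 + 0.1600×8.76 + 0.1100×3.74 = 16.9062 per 1,000.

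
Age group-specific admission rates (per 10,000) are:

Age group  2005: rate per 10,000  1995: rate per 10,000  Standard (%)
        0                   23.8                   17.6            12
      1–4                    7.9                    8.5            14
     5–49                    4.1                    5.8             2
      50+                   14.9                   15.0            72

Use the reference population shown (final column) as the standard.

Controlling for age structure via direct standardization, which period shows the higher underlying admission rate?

2005

Standard weights: 0.12, 0.14, 0.02, 0.72.
2005: 0.1200×23.8 + 0.1400×7.9 + 0.0200×4.1 + 0.7200×14.9 = 14.7720 per 10,000.
1995: 0.1200×17.6 + 0.1400×8.5 + 0.0200×5.8 + 0.7200×15.0 = 14.2180 per 10,000.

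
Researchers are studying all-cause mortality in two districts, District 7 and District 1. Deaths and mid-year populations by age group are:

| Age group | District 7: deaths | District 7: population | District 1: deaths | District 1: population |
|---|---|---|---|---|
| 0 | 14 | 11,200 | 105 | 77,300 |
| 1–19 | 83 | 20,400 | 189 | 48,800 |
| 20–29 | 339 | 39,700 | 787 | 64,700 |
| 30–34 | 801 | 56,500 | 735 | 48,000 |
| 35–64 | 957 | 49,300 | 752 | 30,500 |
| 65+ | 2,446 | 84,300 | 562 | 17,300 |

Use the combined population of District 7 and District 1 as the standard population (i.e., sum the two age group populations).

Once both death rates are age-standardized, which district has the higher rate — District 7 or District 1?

Age-specific rates per 1,000 for District 7: 1.250, 4.069, 8.539, 14.177, 19.412, 29.015.
For District 1: 1.358, 3.873, 12.164, 15.312, 24.656, 32.486.
Combined standard total = 548,000; weights = 0.1615, 0.1263, 0.1905, 0.1907, 0.1456, 0.1854.
District 7: 0.1615×1.250 + 0.1263×4.069 + 0.1905×8.539 + 0.1907×14.177 + 0.1456×19.412 + 0.1854×29.015 = 13.2521 per 1,000.
District 1: 0.1615×1.358 + 0.1263×3.873 + 0.1905×12.164 + 0.1907×15.312 + 0.1456×24.656 + 0.1854×32.486 = 15.5590 per 1,000.
The crude rates (17.75 vs 10.92) would put District 7 higher, but that reflects its age composition; once standardized to a common age structure, District 1 has the higher underlying rate.

District 1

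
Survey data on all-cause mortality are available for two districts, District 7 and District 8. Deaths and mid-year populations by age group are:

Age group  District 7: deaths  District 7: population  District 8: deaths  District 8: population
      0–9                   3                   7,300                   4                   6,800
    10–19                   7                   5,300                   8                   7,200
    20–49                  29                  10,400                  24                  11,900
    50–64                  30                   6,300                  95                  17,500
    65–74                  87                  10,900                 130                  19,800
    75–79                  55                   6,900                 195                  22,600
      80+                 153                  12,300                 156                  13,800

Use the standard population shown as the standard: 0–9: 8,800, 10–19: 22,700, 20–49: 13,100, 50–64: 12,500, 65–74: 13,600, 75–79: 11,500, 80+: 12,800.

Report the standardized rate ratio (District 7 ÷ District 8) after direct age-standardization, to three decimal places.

1.068

Age-specific rates per 1,000 for District 7: 0.411, 1.321, 2.788, 4.762, 7.982, 7.971, 12.439.
For District 8: 0.588, 1.111, 2.017, 5.429, 6.566, 8.628, 11.304.
Standard total = 95,000; weights = 0.0926, 0.2389, 0.1379, 0.1316, 0.1432, 0.1211, 0.1347.
District 7: 0.0926×0.411 + 0.2389×1.321 + 0.1379×2.788 + 0.1316×4.762 + 0.1432×7.982 + 0.1211×7.971 + 0.1347×12.439 = 5.1483 per 1,000.
District 8: 0.0926×0.588 + 0.2389×1.111 + 0.1379×2.017 + 0.1316×5.429 + 0.1432×6.566 + 0.1211×8.628 + 0.1347×11.304 = 4.8199 per 1,000.
Ratio = 5.1483 ÷ 4.8199 = 1.06813.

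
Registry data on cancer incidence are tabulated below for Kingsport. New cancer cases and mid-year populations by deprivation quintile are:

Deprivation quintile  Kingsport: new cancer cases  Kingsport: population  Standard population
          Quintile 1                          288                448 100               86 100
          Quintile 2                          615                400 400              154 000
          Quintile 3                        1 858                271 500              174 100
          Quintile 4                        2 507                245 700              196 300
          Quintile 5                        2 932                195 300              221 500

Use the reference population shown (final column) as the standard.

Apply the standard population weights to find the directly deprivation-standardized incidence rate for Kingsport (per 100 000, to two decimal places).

818.70

Deprivation-specific rates per 100 000 for Kingsport: 64.27, 153.60, 684.35, 1020.35, 1501.28.
Standard total = 832 000; weights = 0.1035, 0.1851, 0.2093, 0.2359, 0.2662.
Standardized rate: 0.1035×64.27 + 0.1851×153.60 + 0.2093×684.35 + 0.2359×1020.35 + 0.2662×1501.28 = 818.7026 per 100 000.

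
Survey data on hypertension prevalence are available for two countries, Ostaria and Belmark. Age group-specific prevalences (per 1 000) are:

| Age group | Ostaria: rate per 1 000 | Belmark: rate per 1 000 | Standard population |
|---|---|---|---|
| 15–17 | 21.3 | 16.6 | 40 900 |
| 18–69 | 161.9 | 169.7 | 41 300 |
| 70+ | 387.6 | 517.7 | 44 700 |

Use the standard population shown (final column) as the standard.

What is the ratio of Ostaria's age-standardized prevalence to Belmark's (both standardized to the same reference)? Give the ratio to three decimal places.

Standard total = 126 900; weights = 0.3223, 0.3255, 0.3522.
Ostaria: 0.3223×21.3 + 0.3255×161.9 + 0.3522×387.6 = 196.0864 per 1 000.
Belmark: 0.3223×16.6 + 0.3255×169.7 + 0.3522×517.7 = 242.9373 per 1 000.
Ratio = 196.0864 ÷ 242.9373 = 0.80715.

0.807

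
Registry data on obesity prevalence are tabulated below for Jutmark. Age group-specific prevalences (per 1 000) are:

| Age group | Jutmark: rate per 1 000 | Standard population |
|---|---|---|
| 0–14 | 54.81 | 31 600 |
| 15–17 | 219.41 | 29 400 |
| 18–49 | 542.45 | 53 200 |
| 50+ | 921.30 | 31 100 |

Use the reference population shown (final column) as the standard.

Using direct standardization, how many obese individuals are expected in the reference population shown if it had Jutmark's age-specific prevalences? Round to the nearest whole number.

Expected obese individuals = Σ (standard pop × age-specific rate ÷ 1 000)
= 31 600×54.81/1 000 + 29 400×219.41/1 000 + 53 200×542.45/1 000 + 31 100×921.30/1 000
= 1732.00 + 6450.65 + 28858.34 + 28652.43 = 65693.42.

65693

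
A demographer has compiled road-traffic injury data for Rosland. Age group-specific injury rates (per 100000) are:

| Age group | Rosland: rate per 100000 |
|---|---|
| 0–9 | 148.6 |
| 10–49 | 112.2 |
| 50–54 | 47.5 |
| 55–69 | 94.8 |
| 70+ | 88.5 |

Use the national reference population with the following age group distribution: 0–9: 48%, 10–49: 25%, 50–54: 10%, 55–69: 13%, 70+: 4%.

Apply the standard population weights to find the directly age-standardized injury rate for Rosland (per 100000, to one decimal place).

120.0

Standard weights: 0.48, 0.25, 0.10, 0.13, 0.04.
Standardized rate: 0.4800×148.6 + 0.2500×112.2 + 0.1000×47.5 + 0.1300×94.8 + 0.0400×88.5 = 119.9920 per 100000.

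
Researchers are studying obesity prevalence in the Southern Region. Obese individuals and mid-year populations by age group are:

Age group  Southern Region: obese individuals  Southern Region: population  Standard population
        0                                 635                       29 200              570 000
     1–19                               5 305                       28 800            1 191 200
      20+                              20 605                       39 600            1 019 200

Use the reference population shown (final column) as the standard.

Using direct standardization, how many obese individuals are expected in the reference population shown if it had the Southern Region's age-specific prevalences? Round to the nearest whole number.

762135

Age-specific rates per 1 000 for the Southern Region: 21.747, 184.201, 520.328.
Expected obese individuals = Σ (standard pop × age-specific rate ÷ 1 000)
= 570 000×21.747/1 000 + 1 191 200×184.201/1 000 + 1 019 200×520.328/1 000
= 12395.55 + 219420.69 + 530318.59 = 762134.83.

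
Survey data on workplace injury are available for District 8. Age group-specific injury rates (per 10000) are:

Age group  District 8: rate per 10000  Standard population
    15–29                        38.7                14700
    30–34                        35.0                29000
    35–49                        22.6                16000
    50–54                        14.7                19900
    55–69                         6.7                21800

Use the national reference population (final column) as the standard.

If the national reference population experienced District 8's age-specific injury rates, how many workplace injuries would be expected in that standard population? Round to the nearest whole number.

Expected workplace injuries = Σ (standard pop × age-specific rate ÷ 10000)
= 14700×38.7/10000 + 29000×35.0/10000 + 16000×22.6/10000 + 19900×14.7/10000 + 21800×6.7/10000
= 56.89 + 101.50 + 36.16 + 29.25 + 14.61 = 238.41.

238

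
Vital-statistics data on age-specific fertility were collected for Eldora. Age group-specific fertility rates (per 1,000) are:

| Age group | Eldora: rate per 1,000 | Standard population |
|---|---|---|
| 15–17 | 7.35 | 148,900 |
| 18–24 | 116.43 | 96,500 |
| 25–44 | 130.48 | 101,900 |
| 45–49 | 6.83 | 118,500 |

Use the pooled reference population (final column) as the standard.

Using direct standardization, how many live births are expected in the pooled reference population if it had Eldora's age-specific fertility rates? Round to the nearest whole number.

26435

Expected live births = Σ (standard pop × age-specific rate ÷ 1,000)
= 148,900×7.35/1,000 + 96,500×116.43/1,000 + 101,900×130.48/1,000 + 118,500×6.83/1,000
= 1094.41 + 11235.50 + 13295.91 + 809.36 = 26435.18.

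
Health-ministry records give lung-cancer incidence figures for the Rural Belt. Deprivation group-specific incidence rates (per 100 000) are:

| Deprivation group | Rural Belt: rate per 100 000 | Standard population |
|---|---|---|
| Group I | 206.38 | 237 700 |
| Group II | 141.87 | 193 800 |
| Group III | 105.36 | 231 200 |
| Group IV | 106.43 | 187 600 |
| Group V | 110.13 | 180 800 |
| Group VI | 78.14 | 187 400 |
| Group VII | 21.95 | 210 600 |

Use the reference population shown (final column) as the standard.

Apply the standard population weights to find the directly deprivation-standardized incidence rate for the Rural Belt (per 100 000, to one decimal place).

112.0

Standard total = 1 429 100; weights = 0.1663, 0.1356, 0.1618, 0.1313, 0.1265, 0.1311, 0.1474.
Standardized rate: 0.1663×206.38 + 0.1356×141.87 + 0.1618×105.36 + 0.1313×106.43 + 0.1265×110.13 + 0.1311×78.14 + 0.1474×21.95 = 111.9964 per 100 000.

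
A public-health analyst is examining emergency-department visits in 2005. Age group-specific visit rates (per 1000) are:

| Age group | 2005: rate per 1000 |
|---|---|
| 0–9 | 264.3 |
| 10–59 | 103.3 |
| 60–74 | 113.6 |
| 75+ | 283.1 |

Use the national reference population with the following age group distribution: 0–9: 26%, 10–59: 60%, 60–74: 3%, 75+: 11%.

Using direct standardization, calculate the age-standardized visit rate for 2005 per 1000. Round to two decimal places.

165.25

Standard weights: 0.26, 0.60, 0.03, 0.11.
Standardized rate: 0.2600×264.3 + 0.6000×103.3 + 0.0300×113.6 + 0.1100×283.1 = 165.2470 per 1000.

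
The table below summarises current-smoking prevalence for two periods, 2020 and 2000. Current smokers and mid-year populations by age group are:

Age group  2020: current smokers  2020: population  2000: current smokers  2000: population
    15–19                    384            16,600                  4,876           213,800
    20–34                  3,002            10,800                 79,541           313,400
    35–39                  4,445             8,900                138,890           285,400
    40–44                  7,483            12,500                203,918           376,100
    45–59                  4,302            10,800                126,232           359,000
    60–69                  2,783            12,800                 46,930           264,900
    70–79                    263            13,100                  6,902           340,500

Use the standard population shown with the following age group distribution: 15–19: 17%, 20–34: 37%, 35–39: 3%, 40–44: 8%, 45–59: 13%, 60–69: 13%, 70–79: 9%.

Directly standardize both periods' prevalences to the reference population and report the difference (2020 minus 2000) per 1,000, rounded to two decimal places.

25.18

Age-specific rates per 1,000 for 2020: 23.133, 277.963, 499.438, 598.640, 398.333, 217.422, 20.076.
For 2000: 22.806, 253.800, 486.650, 542.191, 351.621, 177.161, 20.270.
Standard weights: 0.17, 0.37, 0.03, 0.08, 0.13, 0.13, 0.09.
2020: 0.1700×23.133 + 0.3700×277.963 + 0.0300×499.438 + 0.0800×598.640 + 0.1300×398.333 + 0.1300×217.422 + 0.0900×20.076 = 251.5082 per 1,000.
2000: 0.1700×22.806 + 0.3700×253.800 + 0.0300×486.650 + 0.0800×542.191 + 0.1300×351.621 + 0.1300×177.161 + 0.0900×20.270 = 226.3240 per 1,000.
Difference = 251.5082 − 226.3240 = 25.1842.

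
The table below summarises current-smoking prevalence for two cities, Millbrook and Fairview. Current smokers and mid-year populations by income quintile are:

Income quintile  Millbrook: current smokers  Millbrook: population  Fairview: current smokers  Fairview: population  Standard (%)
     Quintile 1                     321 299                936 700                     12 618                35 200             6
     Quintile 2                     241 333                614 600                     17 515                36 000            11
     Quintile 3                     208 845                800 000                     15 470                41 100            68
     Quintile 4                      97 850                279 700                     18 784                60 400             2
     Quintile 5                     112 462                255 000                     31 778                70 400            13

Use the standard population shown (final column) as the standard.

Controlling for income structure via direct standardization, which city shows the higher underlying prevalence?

Income-specific rates per 1 000 for Millbrook: 343.012, 392.667, 261.056, 349.839, 441.027.
For Fairview: 358.466, 486.528, 376.399, 310.993, 451.392.
Standard weights: 0.06, 0.11, 0.68, 0.02, 0.13.
Millbrook: 0.0600×343.012 + 0.1100×392.667 + 0.6800×261.056 + 0.0200×349.839 + 0.1300×441.027 = 305.6226 per 1 000.
Fairview: 0.0600×358.466 + 0.1100×486.528 + 0.6800×376.399 + 0.0200×310.993 + 0.1300×451.392 = 395.8782 per 1 000.

Fairview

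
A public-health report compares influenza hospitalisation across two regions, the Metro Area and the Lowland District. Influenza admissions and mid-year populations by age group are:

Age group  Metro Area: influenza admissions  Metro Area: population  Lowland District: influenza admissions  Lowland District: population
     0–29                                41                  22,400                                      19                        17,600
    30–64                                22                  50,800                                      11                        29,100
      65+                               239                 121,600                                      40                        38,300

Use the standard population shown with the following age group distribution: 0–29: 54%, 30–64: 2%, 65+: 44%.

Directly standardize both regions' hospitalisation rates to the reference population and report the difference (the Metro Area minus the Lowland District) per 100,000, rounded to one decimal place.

Age-specific rates per 100,000 for the Metro Area: 183.04, 43.31, 196.55.
For the Lowland District: 107.95, 37.80, 104.44.
Standard weights: 0.54, 0.02, 0.44.
The Metro Area: 0.5400×183.04 + 0.0200×43.31 + 0.4400×196.55 = 186.1857 per 100,000.
The Lowland District: 0.5400×107.95 + 0.0200×37.80 + 0.4400×104.44 = 105.0045 per 100,000.
Difference = 186.1857 − 105.0045 = 81.1812.

81.2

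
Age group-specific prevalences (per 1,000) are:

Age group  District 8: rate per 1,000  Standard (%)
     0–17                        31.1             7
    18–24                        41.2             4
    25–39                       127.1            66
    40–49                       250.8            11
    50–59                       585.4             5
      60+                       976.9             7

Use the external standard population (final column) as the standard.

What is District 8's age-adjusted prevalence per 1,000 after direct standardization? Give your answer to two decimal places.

212.95

Standard weights: 0.07, 0.04, 0.66, 0.11, 0.05, 0.07.
Standardized rate: 0.0700×31.1 + 0.0400×41.2 + 0.6600×127.1 + 0.1100×250.8 + 0.0500×585.4 + 0.0700×976.9 = 212.9520 per 1,000.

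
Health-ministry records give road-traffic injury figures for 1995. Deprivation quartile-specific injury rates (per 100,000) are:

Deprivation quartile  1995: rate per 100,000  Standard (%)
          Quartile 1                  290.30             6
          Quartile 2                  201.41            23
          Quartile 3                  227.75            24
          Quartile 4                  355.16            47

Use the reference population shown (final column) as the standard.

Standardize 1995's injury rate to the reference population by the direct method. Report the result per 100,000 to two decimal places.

Standard weights: 0.06, 0.23, 0.24, 0.47.
Standardized rate: 0.0600×290.30 + 0.2300×201.41 + 0.2400×227.75 + 0.4700×355.16 = 285.3275 per 100,000.

285.33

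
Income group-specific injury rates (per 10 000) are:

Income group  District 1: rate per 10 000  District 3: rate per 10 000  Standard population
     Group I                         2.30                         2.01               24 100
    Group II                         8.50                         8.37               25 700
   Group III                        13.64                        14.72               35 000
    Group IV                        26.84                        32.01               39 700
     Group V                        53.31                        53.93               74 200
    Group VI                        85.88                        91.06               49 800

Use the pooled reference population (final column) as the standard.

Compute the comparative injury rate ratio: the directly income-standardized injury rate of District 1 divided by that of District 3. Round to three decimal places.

Standard total = 248 500; weights = 0.0970, 0.1034, 0.1408, 0.1598, 0.2986, 0.2004.
District 1: 0.0970×2.30 + 0.1034×8.50 + 0.1408×13.64 + 0.1598×26.84 + 0.2986×53.31 + 0.2004×85.88 = 40.4397 per 10 000.
District 3: 0.0970×2.01 + 0.1034×8.37 + 0.1408×14.72 + 0.1598×32.01 + 0.2986×53.93 + 0.2004×91.06 = 42.5994 per 10 000.
Ratio = 40.4397 ÷ 42.5994 = 0.94930.

0.949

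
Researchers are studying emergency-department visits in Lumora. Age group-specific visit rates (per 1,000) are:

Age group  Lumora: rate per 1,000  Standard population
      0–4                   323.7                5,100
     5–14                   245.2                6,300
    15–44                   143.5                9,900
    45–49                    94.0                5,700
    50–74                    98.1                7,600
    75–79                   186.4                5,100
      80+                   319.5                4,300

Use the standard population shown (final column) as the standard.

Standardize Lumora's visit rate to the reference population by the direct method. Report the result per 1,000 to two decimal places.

186.87

Standard total = 44,000; weights = 0.1159, 0.1432, 0.2250, 0.1295, 0.1727, 0.1159, 0.0977.
Standardized rate: 0.1159×323.7 + 0.1432×245.2 + 0.2250×143.5 + 0.1295×94.0 + 0.1727×98.1 + 0.1159×186.4 + 0.0977×319.5 = 186.8666 per 1,000.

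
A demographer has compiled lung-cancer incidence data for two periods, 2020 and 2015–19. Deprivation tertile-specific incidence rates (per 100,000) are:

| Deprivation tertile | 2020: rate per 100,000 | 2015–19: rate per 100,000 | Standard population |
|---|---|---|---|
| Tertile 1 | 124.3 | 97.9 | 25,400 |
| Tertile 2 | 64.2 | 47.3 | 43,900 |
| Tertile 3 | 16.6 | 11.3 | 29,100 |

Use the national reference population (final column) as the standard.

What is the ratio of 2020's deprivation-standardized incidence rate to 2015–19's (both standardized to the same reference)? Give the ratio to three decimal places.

Standard total = 98,400; weights = 0.2581, 0.4461, 0.2957.
2020: 0.2581×124.3 + 0.4461×64.2 + 0.2957×16.6 = 65.6368 per 100,000.
2015–19: 0.2581×97.9 + 0.4461×47.3 + 0.2957×11.3 = 49.7150 per 100,000.
Ratio = 65.6368 ÷ 49.7150 = 1.32026.

1.320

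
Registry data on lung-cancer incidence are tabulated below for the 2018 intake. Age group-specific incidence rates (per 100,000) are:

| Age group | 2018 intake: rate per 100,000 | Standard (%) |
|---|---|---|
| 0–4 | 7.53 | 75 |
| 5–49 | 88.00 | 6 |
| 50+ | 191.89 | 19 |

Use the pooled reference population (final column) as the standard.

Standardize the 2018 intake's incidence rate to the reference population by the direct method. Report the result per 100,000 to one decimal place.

Standard weights: 0.75, 0.06, 0.19.
Standardized rate: 0.7500×7.53 + 0.0600×88.00 + 0.1900×191.89 = 47.3866 per 100,000.

47.4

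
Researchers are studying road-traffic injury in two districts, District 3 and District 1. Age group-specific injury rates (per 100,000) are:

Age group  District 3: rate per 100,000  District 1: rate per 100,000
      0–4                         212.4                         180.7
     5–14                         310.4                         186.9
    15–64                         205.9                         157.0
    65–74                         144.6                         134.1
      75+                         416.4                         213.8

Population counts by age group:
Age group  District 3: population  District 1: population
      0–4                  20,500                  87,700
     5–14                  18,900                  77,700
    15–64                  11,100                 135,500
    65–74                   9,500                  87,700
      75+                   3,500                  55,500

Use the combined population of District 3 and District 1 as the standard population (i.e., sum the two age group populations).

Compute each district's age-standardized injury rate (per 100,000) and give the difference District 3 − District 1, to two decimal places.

69.94

Combined standard total = 507,600; weights = 0.2132, 0.1903, 0.2888, 0.1915, 0.1162.
District 3: 0.2132×212.4 + 0.1903×310.4 + 0.2888×205.9 + 0.1915×144.6 + 0.1162×416.4 = 239.9015 per 100,000.
District 1: 0.2132×180.7 + 0.1903×186.9 + 0.2888×157.0 + 0.1915×134.1 + 0.1162×213.8 = 169.9590 per 100,000.
Difference = 239.9015 − 169.9590 = 69.9424.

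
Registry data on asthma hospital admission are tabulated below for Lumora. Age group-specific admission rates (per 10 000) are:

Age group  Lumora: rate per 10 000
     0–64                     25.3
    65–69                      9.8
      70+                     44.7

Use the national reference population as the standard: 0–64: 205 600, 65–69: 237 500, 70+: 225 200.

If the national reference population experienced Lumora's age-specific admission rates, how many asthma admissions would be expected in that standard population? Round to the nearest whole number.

1760

Expected asthma admissions = Σ (standard pop × age-specific rate ÷ 10 000)
= 205 600×25.3/10 000 + 237 500×9.8/10 000 + 225 200×44.7/10 000
= 520.17 + 232.75 + 1006.64 = 1759.56.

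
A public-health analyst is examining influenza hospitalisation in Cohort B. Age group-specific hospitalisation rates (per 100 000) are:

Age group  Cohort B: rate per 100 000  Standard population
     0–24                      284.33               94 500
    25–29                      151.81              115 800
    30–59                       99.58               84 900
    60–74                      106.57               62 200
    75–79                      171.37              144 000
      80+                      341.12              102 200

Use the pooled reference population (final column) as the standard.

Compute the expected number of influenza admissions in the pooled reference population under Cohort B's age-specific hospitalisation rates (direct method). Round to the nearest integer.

1191

Expected influenza admissions = Σ (standard pop × age-specific rate ÷ 100 000)
= 94 500×284.33/100 000 + 115 800×151.81/100 000 + 84 900×99.58/100 000 + 62 200×106.57/100 000 + 144 000×171.37/100 000 + 102 200×341.12/100 000
= 268.69 + 175.80 + 84.54 + 66.29 + 246.77 + 348.62 = 1190.72.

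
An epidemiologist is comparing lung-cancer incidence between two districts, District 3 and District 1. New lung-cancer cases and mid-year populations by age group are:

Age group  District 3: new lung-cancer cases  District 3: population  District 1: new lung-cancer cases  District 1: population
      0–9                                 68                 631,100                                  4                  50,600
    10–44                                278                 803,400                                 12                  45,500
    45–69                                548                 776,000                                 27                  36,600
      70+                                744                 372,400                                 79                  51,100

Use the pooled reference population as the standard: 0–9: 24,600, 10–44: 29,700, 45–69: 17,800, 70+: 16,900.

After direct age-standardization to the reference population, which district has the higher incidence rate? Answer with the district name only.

Age-specific rates per 100,000 for District 3: 10.77, 34.60, 70.62, 199.79.
For District 1: 7.91, 26.37, 73.77, 154.60.
Standard total = 89,000; weights = 0.2764, 0.3337, 0.2000, 0.1899.
District 3: 0.2764×10.77 + 0.3337×34.60 + 0.2000×70.62 + 0.1899×199.79 = 66.5859 per 100,000.
District 1: 0.2764×7.91 + 0.3337×26.37 + 0.2000×73.77 + 0.1899×154.60 = 55.0966 per 100,000.
The crude rates (63.42 vs 66.38) would put District 1 higher, but that reflects its age composition; once standardized to a common age structure, District 3 has the higher underlying rate.

District 3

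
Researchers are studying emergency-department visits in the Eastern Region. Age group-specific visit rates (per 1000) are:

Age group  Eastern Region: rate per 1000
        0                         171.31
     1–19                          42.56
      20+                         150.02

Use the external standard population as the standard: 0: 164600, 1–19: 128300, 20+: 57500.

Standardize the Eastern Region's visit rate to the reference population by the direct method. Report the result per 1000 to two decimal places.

Standard total = 350400; weights = 0.4697, 0.3662, 0.1641.
Standardized rate: 0.4697×171.31 + 0.3662×42.56 + 0.1641×150.02 = 120.6742 per 1000.

120.67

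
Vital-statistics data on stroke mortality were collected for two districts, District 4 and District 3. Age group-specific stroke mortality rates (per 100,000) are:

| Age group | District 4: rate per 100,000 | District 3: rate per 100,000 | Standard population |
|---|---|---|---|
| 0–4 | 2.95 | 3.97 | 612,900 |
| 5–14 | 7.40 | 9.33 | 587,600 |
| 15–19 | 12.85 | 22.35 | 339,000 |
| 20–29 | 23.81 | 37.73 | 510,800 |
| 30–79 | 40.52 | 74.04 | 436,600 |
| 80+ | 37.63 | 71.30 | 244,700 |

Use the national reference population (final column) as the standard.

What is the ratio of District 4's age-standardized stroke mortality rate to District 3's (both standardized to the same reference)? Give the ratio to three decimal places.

0.586

Standard total = 2,731,600; weights = 0.2244, 0.2151, 0.1241, 0.1870, 0.1598, 0.0896.
District 4: 0.2244×2.95 + 0.2151×7.40 + 0.1241×12.85 + 0.1870×23.81 + 0.1598×40.52 + 0.0896×37.63 = 18.1482 per 100,000.
District 3: 0.2244×3.97 + 0.2151×9.33 + 0.1241×22.35 + 0.1870×37.73 + 0.1598×74.04 + 0.0896×71.30 = 30.9480 per 100,000.
Ratio = 18.1482 ÷ 30.9480 = 0.58641.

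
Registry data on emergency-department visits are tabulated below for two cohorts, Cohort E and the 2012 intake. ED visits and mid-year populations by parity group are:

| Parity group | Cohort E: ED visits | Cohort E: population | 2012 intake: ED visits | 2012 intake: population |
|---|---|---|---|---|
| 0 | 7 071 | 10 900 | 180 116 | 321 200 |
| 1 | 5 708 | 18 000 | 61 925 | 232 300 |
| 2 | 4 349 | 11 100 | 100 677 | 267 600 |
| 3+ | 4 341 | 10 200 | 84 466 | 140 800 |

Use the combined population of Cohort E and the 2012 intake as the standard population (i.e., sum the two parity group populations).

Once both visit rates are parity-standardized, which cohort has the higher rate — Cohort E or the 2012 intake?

Cohort E

Parity-specific rates per 1 000 for Cohort E: 648.716, 317.111, 391.802, 425.588.
For the 2012 intake: 560.760, 266.573, 376.222, 599.901.
Combined standard total = 1 012 100; weights = 0.3281, 0.2473, 0.2754, 0.1492.
Cohort E: 0.3281×648.716 + 0.2473×317.111 + 0.2754×391.802 + 0.1492×425.588 = 462.6720 per 1 000.
The 2012 intake: 0.3281×560.760 + 0.2473×266.573 + 0.2754×376.222 + 0.1492×599.901 = 443.0290 per 1 000.
The crude rates (427.67 vs 444.10) would put the 2012 intake higher, but that reflects its parity composition; once standardized to a common parity structure, Cohort E has the higher underlying rate.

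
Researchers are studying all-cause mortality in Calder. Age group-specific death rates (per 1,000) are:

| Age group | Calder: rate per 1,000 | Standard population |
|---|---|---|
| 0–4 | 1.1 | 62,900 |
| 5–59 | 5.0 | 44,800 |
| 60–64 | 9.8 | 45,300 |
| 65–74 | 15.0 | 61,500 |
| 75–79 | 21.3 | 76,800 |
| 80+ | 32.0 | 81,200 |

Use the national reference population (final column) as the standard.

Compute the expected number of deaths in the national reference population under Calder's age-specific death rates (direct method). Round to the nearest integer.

5894

Expected deaths = Σ (standard pop × age-specific rate ÷ 1,000)
= 62,900×1.1/1,000 + 44,800×5.0/1,000 + 45,300×9.8/1,000 + 61,500×15.0/1,000 + 76,800×21.3/1,000 + 81,200×32.0/1,000
= 69.19 + 224.00 + 443.94 + 922.50 + 1635.84 + 2598.40 = 5893.87.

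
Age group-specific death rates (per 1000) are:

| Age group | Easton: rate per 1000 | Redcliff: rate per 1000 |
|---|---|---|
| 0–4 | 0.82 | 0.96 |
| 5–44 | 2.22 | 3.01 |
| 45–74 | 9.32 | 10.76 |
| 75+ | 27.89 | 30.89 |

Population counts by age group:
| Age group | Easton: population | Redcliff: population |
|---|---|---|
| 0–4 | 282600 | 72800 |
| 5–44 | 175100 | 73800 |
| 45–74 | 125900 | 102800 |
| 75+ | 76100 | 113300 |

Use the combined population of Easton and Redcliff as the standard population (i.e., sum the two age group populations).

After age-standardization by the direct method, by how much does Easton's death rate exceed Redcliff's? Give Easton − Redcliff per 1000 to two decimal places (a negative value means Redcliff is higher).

Combined standard total = 1022400; weights = 0.3476, 0.2434, 0.2237, 0.1853.
Easton: 0.3476×0.82 + 0.2434×2.22 + 0.2237×9.32 + 0.1853×27.89 = 8.0769 per 1000.
Redcliff: 0.3476×0.96 + 0.2434×3.01 + 0.2237×10.76 + 0.1853×30.89 = 9.1958 per 1000.
Difference = 8.0769 − 9.1958 = -1.1189.

-1.12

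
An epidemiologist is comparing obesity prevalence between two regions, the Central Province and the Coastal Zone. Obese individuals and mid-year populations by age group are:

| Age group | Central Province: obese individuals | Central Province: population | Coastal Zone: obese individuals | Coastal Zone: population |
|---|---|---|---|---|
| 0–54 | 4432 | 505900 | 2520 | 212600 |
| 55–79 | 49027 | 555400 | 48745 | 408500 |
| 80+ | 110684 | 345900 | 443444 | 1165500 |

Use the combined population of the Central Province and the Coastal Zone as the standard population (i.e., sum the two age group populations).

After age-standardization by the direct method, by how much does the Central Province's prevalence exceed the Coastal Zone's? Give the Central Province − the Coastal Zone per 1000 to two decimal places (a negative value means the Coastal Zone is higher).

-38.69

Age-specific rates per 1000 for the Central Province: 8.761, 88.273, 319.988.
For the Coastal Zone: 11.853, 119.327, 380.475.
Combined standard total = 3193800; weights = 0.2250, 0.3018, 0.4732.
The Central Province: 0.2250×8.761 + 0.3018×88.273 + 0.4732×319.988 = 180.0400 per 1000.
The Coastal Zone: 0.2250×11.853 + 0.3018×119.327 + 0.4732×380.475 = 218.7319 per 1000.
Difference = 180.0400 − 218.7319 = -38.6920.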